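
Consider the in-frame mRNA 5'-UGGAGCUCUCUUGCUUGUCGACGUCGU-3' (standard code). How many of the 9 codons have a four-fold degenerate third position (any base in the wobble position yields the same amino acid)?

Codon 1 UGG (Trp): third position 1-fold.
Codon 2 AGC (Ser): third position 2-fold.
Codon 3 UCU (Ser): third position 4-fold.
Codon 4 CUU (Leu): third position 4-fold.
Codon 5 GCU (Ala): third position 4-fold.
Codon 6 UGU (Cys): third position 2-fold.
Codon 7 CGA (Arg): third position 4-fold.
Codon 8 CGU (Arg): third position 4-fold.
Codon 9 CGU (Arg): third position 4-fold.
Four-fold degenerate third positions: 6.

6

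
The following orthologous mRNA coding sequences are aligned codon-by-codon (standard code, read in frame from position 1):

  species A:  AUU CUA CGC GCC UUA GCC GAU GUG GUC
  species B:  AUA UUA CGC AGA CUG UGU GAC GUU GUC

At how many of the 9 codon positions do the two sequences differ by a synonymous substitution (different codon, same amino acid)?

Codon 1: AUU Ile / AUA Ile — synonymous.
Codon 2: CUA Leu / UUA Leu — synonymous.
Codon 3: CGC Arg / CGC Arg — identical.
Codon 4: GCC Ala / AGA Arg — nonsynonymous.
Codon 5: UUA Leu / CUG Leu — synonymous.
Codon 6: GCC Ala / UGU Cys — nonsynonymous.
Codon 7: GAU Asp / GAC Asp — synonymous.
Codon 8: GUG Val / GUU Val — synonymous.
Codon 9: GUC Val / GUC Val — identical.
Synonymous differences: 5.

5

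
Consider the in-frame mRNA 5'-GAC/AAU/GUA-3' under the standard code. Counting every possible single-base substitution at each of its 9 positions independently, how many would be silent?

Codon 1 (GAC, Asp): 1 synonymous substitution.
Codon 2 (AAU, Asn): 1 synonymous substitution.
Codon 3 (GUA, Val): 3 synonymous substitutions.
Total: 1 + 1 + 3 = 5.

5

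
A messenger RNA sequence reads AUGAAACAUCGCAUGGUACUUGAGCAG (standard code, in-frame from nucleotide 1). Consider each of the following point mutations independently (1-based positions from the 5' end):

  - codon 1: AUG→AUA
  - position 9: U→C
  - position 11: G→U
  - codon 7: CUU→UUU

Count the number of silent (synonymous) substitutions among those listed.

Codon 1: AUG (Met) → AUA (Ile) — missense.
Codon 3: CAU (His) → CAC (His) — synonymous.
Codon 4: CGC (Arg) → CUC (Leu) — missense.
Codon 7: CUU (Leu) → UUU (Phe) — missense.
Synonymous: 1 of 4.

1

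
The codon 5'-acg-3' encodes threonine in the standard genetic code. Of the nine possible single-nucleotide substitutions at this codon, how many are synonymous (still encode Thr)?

3

Position 1: none → 0 synonymous.
Position 2: none → 0 synonymous.
Position 3: ACU, ACC, ACA → 3 synonymous.
Total: 0 + 0 + 3 = 3.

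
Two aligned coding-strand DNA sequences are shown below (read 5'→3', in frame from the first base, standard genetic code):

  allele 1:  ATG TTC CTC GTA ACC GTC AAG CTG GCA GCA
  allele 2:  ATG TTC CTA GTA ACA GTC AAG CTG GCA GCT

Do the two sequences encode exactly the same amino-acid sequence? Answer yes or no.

yes

Codon 1: ATG Met / ATG Met — identical.
Codon 2: TTC Phe / TTC Phe — identical.
Codon 3: CTC Leu / CTA Leu — synonymous.
Codon 4: GTA Val / GTA Val — identical.
Codon 5: ACC Thr / ACA Thr — synonymous.
Codon 6: GTC Val / GTC Val — identical.
Codon 7: AAG Lys / AAG Lys — identical.
Codon 8: CTG Leu / CTG Leu — identical.
Codon 9: GCA Ala / GCA Ala — identical.
Codon 10: GCA Ala / GCT Ala — synonymous.
Nonsynonymous differences: 0 → same protein.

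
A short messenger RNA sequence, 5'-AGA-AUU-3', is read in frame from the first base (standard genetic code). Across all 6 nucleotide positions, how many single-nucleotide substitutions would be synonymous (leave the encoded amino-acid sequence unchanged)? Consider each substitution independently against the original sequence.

Codon 1 (AGA, Arg): 2 synonymous substitutions.
Codon 2 (AUU, Ile): 2 synonymous substitutions.
Total: 2 + 2 = 4.

4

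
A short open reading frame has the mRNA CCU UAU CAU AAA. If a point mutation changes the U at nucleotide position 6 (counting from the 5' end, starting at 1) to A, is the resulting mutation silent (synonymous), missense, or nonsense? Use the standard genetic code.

nonsense

Position 6 falls in codon 2: UAU → Tyr.
After the substitution the codon is UAA → Stop.
The new codon is a stop codon, so this is a nonsense mutation.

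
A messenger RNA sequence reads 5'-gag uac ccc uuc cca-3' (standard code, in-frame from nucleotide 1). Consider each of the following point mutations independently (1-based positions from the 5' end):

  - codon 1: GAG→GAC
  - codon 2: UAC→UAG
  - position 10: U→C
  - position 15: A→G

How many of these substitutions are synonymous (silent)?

Codon 1: GAG (Glu) → GAC (Asp) — missense.
Codon 2: UAC (Tyr) → UAG (Stop) — nonsense.
Codon 4: UUC (Phe) → CUC (Leu) — missense.
Codon 5: CCA (Pro) → CCG (Pro) — synonymous.
Synonymous: 1 of 4.

1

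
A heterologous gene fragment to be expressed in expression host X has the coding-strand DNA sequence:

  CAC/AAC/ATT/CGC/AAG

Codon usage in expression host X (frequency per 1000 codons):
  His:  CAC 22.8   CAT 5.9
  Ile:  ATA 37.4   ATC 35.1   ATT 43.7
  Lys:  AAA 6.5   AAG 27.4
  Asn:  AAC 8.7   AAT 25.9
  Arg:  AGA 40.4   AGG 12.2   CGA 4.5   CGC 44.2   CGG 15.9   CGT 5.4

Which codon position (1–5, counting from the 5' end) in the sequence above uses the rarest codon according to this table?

Codon 1 CAC (His): 22.8 per 1000.
Codon 2 AAC (Asn): 8.7 per 1000.
Codon 3 ATT (Ile): 43.7 per 1000.
Codon 4 CGC (Arg): 44.2 per 1000.
Codon 5 AAG (Lys): 27.4 per 1000.
Lowest frequency is 8.7 at codon 2.

2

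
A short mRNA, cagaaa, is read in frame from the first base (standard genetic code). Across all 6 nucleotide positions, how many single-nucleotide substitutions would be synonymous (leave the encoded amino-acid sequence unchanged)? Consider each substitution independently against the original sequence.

Codon 1 (CAG, Gln): 1 synonymous substitution.
Codon 2 (AAA, Lys): 1 synonymous substitution.
Total: 1 + 1 = 2.

2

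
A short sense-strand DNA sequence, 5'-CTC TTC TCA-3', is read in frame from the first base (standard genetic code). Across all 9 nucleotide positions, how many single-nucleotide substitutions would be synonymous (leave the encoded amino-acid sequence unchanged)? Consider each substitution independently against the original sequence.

7

Codon 1 (CTC, Leu): 3 synonymous substitutions.
Codon 2 (TTC, Phe): 1 synonymous substitution.
Codon 3 (TCA, Ser): 3 synonymous substitutions.
Total: 3 + 1 + 3 = 7.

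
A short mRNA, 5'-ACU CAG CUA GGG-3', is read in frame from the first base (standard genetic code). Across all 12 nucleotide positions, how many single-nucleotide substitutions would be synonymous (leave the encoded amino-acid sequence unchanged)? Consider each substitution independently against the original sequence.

Codon 1 (ACU, Thr): 3 synonymous substitutions.
Codon 2 (CAG, Gln): 1 synonymous substitution.
Codon 3 (CUA, Leu): 4 synonymous substitutions.
Codon 4 (GGG, Gly): 3 synonymous substitutions.
Total: 3 + 1 + 4 + 3 = 11.

11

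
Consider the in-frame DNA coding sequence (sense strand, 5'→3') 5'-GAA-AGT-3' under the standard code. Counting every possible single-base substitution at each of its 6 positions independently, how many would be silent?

Codon 1 (GAA, Glu): 1 synonymous substitution.
Codon 2 (AGT, Ser): 1 synonymous substitution.
Total: 1 + 1 = 2.

2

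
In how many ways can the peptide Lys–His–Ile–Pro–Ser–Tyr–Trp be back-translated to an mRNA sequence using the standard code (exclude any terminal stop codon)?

Lys: 2 codons.
His: 2 codons.
Ile: 3 codons.
Pro: 4 codons.
Ser: 6 codons.
Tyr: 2 codons.
Trp: 1 codon.
2 × 2 × 3 × 4 × 6 × 2 × 1 = 576.

576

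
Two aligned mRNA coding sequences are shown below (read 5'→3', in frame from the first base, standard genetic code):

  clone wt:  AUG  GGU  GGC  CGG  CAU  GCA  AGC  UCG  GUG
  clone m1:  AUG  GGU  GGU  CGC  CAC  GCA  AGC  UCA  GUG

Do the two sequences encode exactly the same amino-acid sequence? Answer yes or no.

yes

Codon 1: AUG Met / AUG Met — identical.
Codon 2: GGU Gly / GGU Gly — identical.
Codon 3: GGC Gly / GGU Gly — synonymous.
Codon 4: CGG Arg / CGC Arg — synonymous.
Codon 5: CAU His / CAC His — synonymous.
Codon 6: GCA Ala / GCA Ala — identical.
Codon 7: AGC Ser / AGC Ser — identical.
Codon 8: UCG Ser / UCA Ser — synonymous.
Codon 9: GUG Val / GUG Val — identical.
Nonsynonymous differences: 0 → same protein.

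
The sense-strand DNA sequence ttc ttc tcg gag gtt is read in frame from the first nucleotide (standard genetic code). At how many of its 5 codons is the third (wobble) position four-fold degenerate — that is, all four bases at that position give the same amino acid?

Codon 1 TTC (Phe): third position 2-fold.
Codon 2 TTC (Phe): third position 2-fold.
Codon 3 TCG (Ser): third position 4-fold.
Codon 4 GAG (Glu): third position 2-fold.
Codon 5 GTT (Val): third position 4-fold.
Four-fold degenerate third positions: 2.

2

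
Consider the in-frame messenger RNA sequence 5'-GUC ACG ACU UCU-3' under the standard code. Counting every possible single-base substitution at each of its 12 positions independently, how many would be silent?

12

Codon 1 (GUC, Val): 3 synonymous substitutions.
Codon 2 (ACG, Thr): 3 synonymous substitutions.
Codon 3 (ACU, Thr): 3 synonymous substitutions.
Codon 4 (UCU, Ser): 3 synonymous substitutions.
Total: 3 + 3 + 3 + 3 = 12.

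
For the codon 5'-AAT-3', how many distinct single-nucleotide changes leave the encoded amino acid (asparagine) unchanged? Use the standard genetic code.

Position 1: none → 0 synonymous.
Position 2: none → 0 synonymous.
Position 3: AAC → 1 synonymous.
Total: 0 + 0 + 1 = 1.

1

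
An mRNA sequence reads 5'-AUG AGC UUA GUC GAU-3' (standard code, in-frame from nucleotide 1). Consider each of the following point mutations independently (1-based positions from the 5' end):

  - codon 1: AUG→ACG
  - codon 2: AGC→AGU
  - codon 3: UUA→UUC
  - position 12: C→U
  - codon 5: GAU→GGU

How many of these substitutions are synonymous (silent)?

2

Codon 1: AUG (Met) → ACG (Thr) — missense.
Codon 2: AGC (Ser) → AGU (Ser) — synonymous.
Codon 3: UUA (Leu) → UUC (Phe) — missense.
Codon 4: GUC (Val) → GUU (Val) — synonymous.
Codon 5: GAU (Asp) → GGU (Gly) — missense.
Synonymous: 2 of 5.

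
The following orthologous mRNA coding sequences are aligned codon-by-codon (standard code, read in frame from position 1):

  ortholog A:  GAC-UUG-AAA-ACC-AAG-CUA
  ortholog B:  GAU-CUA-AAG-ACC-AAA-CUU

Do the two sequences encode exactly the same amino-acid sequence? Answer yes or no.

yes

Codon 1: GAC Asp / GAU Asp — synonymous.
Codon 2: UUG Leu / CUA Leu — synonymous.
Codon 3: AAA Lys / AAG Lys — synonymous.
Codon 4: ACC Thr / ACC Thr — identical.
Codon 5: AAG Lys / AAA Lys — synonymous.
Codon 6: CUA Leu / CUU Leu — synonymous.
Nonsynonymous differences: 0 → same protein.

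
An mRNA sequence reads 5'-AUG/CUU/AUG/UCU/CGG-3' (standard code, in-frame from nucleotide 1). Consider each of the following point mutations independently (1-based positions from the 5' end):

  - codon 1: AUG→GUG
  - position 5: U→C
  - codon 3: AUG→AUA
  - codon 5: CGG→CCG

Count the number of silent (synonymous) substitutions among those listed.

0

Codon 1: AUG (Met) → GUG (Val) — missense.
Codon 2: CUU (Leu) → CCU (Pro) — missense.
Codon 3: AUG (Met) → AUA (Ile) — missense.
Codon 5: CGG (Arg) → CCG (Pro) — missense.
Synonymous: 0 of 4.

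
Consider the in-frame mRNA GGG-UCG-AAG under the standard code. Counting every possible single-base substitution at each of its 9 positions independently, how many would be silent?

Codon 1 (GGG, Gly): 3 synonymous substitutions.
Codon 2 (UCG, Ser): 3 synonymous substitutions.
Codon 3 (AAG, Lys): 1 synonymous substitution.
Total: 3 + 3 + 1 = 7.

7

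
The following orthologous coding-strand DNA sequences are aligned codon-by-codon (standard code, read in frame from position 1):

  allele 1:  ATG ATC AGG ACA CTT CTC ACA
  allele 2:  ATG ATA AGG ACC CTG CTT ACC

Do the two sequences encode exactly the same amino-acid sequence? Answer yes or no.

Codon 1: ATG Met / ATG Met — identical.
Codon 2: ATC Ile / ATA Ile — synonymous.
Codon 3: AGG Arg / AGG Arg — identical.
Codon 4: ACA Thr / ACC Thr — synonymous.
Codon 5: CTT Leu / CTG Leu — synonymous.
Codon 6: CTC Leu / CTT Leu — synonymous.
Codon 7: ACA Thr / ACC Thr — synonymous.
Nonsynonymous differences: 0 → same protein.

yes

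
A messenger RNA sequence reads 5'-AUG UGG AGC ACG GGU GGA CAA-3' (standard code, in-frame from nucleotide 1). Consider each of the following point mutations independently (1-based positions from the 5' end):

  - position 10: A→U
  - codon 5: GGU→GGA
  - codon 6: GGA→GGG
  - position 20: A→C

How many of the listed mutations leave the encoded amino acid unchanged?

2

Codon 4: ACG (Thr) → UCG (Ser) — missense.
Codon 5: GGU (Gly) → GGA (Gly) — synonymous.
Codon 6: GGA (Gly) → GGG (Gly) — synonymous.
Codon 7: CAA (Gln) → CCA (Pro) — missense.
Synonymous: 2 of 4.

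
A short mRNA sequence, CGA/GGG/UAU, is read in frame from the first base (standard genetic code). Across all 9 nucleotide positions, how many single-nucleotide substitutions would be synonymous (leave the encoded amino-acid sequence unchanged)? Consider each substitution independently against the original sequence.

Codon 1 (CGA, Arg): 4 synonymous substitutions.
Codon 2 (GGG, Gly): 3 synonymous substitutions.
Codon 3 (UAU, Tyr): 1 synonymous substitution.
Total: 4 + 3 + 1 = 8.

8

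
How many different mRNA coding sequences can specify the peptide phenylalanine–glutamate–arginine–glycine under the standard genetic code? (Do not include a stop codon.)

Phe: 2 codons.
Glu: 2 codons.
Arg: 6 codons.
Gly: 4 codons.
2 × 2 × 6 × 4 = 96.

96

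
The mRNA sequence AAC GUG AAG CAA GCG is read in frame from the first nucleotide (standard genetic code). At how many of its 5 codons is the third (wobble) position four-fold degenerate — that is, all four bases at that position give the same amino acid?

2

Codon 1 AAC (Asn): third position 2-fold.
Codon 2 GUG (Val): third position 4-fold.
Codon 3 AAG (Lys): third position 2-fold.
Codon 4 CAA (Gln): third position 2-fold.
Codon 5 GCG (Ala): third position 4-fold.
Four-fold degenerate third positions: 2.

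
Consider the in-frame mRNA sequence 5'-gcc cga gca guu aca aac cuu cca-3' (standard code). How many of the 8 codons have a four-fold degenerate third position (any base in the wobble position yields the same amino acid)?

7

Codon 1 GCC (Ala): third position 4-fold.
Codon 2 CGA (Arg): third position 4-fold.
Codon 3 GCA (Ala): third position 4-fold.
Codon 4 GUU (Val): third position 4-fold.
Codon 5 ACA (Thr): third position 4-fold.
Codon 6 AAC (Asn): third position 2-fold.
Codon 7 CUU (Leu): third position 4-fold.
Codon 8 CCA (Pro): third position 4-fold.
Four-fold degenerate third positions: 7.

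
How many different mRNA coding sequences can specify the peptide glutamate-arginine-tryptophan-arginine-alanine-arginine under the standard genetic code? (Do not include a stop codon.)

Glu: 2 codons.
Arg: 6 codons.
Trp: 1 codon.
Arg: 6 codons.
Ala: 4 codons.
Arg: 6 codons.
2 × 6 × 1 × 6 × 4 × 6 = 1728.

1728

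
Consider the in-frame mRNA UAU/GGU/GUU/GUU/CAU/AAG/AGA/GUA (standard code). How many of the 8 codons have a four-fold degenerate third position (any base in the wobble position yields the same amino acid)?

4

Codon 1 UAU (Tyr): third position 2-fold.
Codon 2 GGU (Gly): third position 4-fold.
Codon 3 GUU (Val): third position 4-fold.
Codon 4 GUU (Val): third position 4-fold.
Codon 5 CAU (His): third position 2-fold.
Codon 6 AAG (Lys): third position 2-fold.
Codon 7 AGA (Arg): third position 2-fold.
Codon 8 GUA (Val): third position 4-fold.
Four-fold degenerate third positions: 4.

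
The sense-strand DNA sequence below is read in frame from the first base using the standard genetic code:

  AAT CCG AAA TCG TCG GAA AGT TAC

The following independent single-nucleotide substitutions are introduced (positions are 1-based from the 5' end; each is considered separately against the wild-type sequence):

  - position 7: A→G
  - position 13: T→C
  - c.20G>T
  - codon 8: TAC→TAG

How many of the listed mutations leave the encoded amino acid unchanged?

Codon 3: AAA (Lys) → GAA (Glu) — missense.
Codon 5: TCG (Ser) → CCG (Pro) — missense.
Codon 7: AGT (Ser) → ATT (Ile) — missense.
Codon 8: TAC (Tyr) → TAG (Stop) — nonsense.
Synonymous: 0 of 4.

0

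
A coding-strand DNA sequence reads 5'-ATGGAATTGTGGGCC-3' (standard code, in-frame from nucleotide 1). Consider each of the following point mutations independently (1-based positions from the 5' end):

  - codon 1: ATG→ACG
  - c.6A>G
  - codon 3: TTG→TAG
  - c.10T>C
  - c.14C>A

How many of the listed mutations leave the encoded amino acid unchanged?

1

Codon 1: ATG (Met) → ACG (Thr) — missense.
Codon 2: GAA (Glu) → GAG (Glu) — synonymous.
Codon 3: TTG (Leu) → TAG (Stop) — nonsense.
Codon 4: TGG (Trp) → CGG (Arg) — missense.
Codon 5: GCC (Ala) → GAC (Asp) — missense.
Synonymous: 1 of 5.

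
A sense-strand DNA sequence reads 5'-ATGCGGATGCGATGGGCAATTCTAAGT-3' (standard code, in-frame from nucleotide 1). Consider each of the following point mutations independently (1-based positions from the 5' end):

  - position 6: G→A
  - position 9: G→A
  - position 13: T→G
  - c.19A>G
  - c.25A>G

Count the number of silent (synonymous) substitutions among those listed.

Codon 2: CGG (Arg) → CGA (Arg) — synonymous.
Codon 3: ATG (Met) → ATA (Ile) — missense.
Codon 5: TGG (Trp) → GGG (Gly) — missense.
Codon 7: ATT (Ile) → GTT (Val) — missense.
Codon 9: AGT (Ser) → GGT (Gly) — missense.
Synonymous: 1 of 5.

1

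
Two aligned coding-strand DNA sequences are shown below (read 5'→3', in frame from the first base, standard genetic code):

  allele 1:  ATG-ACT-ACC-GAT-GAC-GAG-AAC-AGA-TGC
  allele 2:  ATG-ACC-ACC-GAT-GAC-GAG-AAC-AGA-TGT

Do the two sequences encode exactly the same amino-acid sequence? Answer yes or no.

yes

Codon 1: ATG Met / ATG Met — identical.
Codon 2: ACT Thr / ACC Thr — synonymous.
Codon 3: ACC Thr / ACC Thr — identical.
Codon 4: GAT Asp / GAT Asp — identical.
Codon 5: GAC Asp / GAC Asp — identical.
Codon 6: GAG Glu / GAG Glu — identical.
Codon 7: AAC Asn / AAC Asn — identical.
Codon 8: AGA Arg / AGA Arg — identical.
Codon 9: TGC Cys / TGT Cys — synonymous.
Nonsynonymous differences: 0 → same protein.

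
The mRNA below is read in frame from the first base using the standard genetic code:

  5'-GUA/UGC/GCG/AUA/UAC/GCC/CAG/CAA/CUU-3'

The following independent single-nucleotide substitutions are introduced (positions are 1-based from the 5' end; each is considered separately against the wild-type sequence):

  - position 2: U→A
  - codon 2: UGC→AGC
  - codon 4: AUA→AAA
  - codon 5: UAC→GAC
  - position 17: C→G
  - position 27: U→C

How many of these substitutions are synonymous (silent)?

Codon 1: GUA (Val) → GAA (Glu) — missense.
Codon 2: UGC (Cys) → AGC (Ser) — missense.
Codon 4: AUA (Ile) → AAA (Lys) — missense.
Codon 5: UAC (Tyr) → GAC (Asp) — missense.
Codon 6: GCC (Ala) → GGC (Gly) — missense.
Codon 9: CUU (Leu) → CUC (Leu) — synonymous.
Synonymous: 1 of 6.

1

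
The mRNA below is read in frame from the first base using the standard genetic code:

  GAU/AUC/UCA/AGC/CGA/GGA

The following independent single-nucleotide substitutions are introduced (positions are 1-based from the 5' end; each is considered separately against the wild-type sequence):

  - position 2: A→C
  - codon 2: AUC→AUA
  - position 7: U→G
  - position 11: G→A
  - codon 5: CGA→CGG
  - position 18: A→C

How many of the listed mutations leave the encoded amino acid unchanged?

3

Codon 1: GAU (Asp) → GCU (Ala) — missense.
Codon 2: AUC (Ile) → AUA (Ile) — synonymous.
Codon 3: UCA (Ser) → GCA (Ala) — missense.
Codon 4: AGC (Ser) → AAC (Asn) — missense.
Codon 5: CGA (Arg) → CGG (Arg) — synonymous.
Codon 6: GGA (Gly) → GGC (Gly) — synonymous.
Synonymous: 3 of 6.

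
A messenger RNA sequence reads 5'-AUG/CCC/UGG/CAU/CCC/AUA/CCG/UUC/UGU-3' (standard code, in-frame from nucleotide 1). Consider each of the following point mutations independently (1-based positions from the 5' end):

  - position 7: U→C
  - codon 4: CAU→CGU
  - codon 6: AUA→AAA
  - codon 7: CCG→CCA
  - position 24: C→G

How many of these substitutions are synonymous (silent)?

Codon 3: UGG (Trp) → CGG (Arg) — missense.
Codon 4: CAU (His) → CGU (Arg) — missense.
Codon 6: AUA (Ile) → AAA (Lys) — missense.
Codon 7: CCG (Pro) → CCA (Pro) — synonymous.
Codon 8: UUC (Phe) → UUG (Leu) — missense.
Synonymous: 1 of 5.

1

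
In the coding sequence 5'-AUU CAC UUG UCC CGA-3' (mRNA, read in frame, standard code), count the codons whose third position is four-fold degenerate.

Codon 1 AUU (Ile): third position 3-fold.
Codon 2 CAC (His): third position 2-fold.
Codon 3 UUG (Leu): third position 2-fold.
Codon 4 UCC (Ser): third position 4-fold.
Codon 5 CGA (Arg): third position 4-fold.
Four-fold degenerate third positions: 2.

2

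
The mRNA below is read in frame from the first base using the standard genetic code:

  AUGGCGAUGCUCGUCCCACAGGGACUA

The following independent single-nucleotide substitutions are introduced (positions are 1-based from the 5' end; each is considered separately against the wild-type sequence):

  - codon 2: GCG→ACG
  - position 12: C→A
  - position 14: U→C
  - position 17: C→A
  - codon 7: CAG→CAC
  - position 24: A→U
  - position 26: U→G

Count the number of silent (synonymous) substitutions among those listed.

2

Codon 2: GCG (Ala) → ACG (Thr) — missense.
Codon 4: CUC (Leu) → CUA (Leu) — synonymous.
Codon 5: GUC (Val) → GCC (Ala) — missense.
Codon 6: CCA (Pro) → CAA (Gln) — missense.
Codon 7: CAG (Gln) → CAC (His) — missense.
Codon 8: GGA (Gly) → GGU (Gly) — synonymous.
Codon 9: CUA (Leu) → CGA (Arg) — missense.
Synonymous: 2 of 7.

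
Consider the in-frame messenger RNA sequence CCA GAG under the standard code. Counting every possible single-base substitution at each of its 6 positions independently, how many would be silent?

4

Codon 1 (CCA, Pro): 3 synonymous substitutions.
Codon 2 (GAG, Glu): 1 synonymous substitution.
Total: 3 + 1 = 4.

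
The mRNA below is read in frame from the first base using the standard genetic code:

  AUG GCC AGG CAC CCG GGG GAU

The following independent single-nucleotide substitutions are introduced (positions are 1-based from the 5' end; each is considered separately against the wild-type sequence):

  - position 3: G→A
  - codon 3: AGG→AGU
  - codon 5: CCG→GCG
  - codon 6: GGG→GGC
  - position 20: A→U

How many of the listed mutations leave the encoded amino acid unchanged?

Codon 1: AUG (Met) → AUA (Ile) — missense.
Codon 3: AGG (Arg) → AGU (Ser) — missense.
Codon 5: CCG (Pro) → GCG (Ala) — missense.
Codon 6: GGG (Gly) → GGC (Gly) — synonymous.
Codon 7: GAU (Asp) → GUU (Val) — missense.
Synonymous: 1 of 5.

1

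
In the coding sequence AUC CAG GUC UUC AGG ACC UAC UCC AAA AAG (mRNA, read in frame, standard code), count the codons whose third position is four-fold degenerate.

Codon 1 AUC (Ile): third position 3-fold.
Codon 2 CAG (Gln): third position 2-fold.
Codon 3 GUC (Val): third position 4-fold.
Codon 4 UUC (Phe): third position 2-fold.
Codon 5 AGG (Arg): third position 2-fold.
Codon 6 ACC (Thr): third position 4-fold.
Codon 7 UAC (Tyr): third position 2-fold.
Codon 8 UCC (Ser): third position 4-fold.
Codon 9 AAA (Lys): third position 2-fold.
Codon 10 AAG (Lys): third position 2-fold.
Four-fold degenerate third positions: 3.

3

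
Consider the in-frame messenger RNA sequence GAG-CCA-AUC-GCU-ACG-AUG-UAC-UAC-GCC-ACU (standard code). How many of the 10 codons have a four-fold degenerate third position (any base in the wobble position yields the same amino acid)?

Codon 1 GAG (Glu): third position 2-fold.
Codon 2 CCA (Pro): third position 4-fold.
Codon 3 AUC (Ile): third position 3-fold.
Codon 4 GCU (Ala): third position 4-fold.
Codon 5 ACG (Thr): third position 4-fold.
Codon 6 AUG (Met): third position 1-fold.
Codon 7 UAC (Tyr): third position 2-fold.
Codon 8 UAC (Tyr): third position 2-fold.
Codon 9 GCC (Ala): third position 4-fold.
Codon 10 ACU (Thr): third position 4-fold.
Four-fold degenerate third positions: 5.

5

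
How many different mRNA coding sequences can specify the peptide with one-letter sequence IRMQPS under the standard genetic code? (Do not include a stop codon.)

864

Ile: 3 codons.
Arg: 6 codons.
Met: 1 codon.
Gln: 2 codons.
Pro: 4 codons.
Ser: 6 codons.
3 × 6 × 1 × 2 × 4 × 6 = 864.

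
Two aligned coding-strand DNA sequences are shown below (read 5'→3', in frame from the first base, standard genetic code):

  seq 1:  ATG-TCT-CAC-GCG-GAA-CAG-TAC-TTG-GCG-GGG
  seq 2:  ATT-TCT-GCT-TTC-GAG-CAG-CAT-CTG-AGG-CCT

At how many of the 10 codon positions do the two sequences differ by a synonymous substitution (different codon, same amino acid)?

Codon 1: ATG Met / ATT Ile — nonsynonymous.
Codon 2: TCT Ser / TCT Ser — identical.
Codon 3: CAC His / GCT Ala — nonsynonymous.
Codon 4: GCG Ala / TTC Phe — nonsynonymous.
Codon 5: GAA Glu / GAG Glu — synonymous.
Codon 6: CAG Gln / CAG Gln — identical.
Codon 7: TAC Tyr / CAT His — nonsynonymous.
Codon 8: TTG Leu / CTG Leu — synonymous.
Codon 9: GCG Ala / AGG Arg — nonsynonymous.
Codon 10: GGG Gly / CCT Pro — nonsynonymous.
Synonymous differences: 2.

2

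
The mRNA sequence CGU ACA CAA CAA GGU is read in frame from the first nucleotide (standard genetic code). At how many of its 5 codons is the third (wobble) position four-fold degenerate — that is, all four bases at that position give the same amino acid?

3

Codon 1 CGU (Arg): third position 4-fold.
Codon 2 ACA (Thr): third position 4-fold.
Codon 3 CAA (Gln): third position 2-fold.
Codon 4 CAA (Gln): third position 2-fold.
Codon 5 GGU (Gly): third position 4-fold.
Four-fold degenerate third positions: 3.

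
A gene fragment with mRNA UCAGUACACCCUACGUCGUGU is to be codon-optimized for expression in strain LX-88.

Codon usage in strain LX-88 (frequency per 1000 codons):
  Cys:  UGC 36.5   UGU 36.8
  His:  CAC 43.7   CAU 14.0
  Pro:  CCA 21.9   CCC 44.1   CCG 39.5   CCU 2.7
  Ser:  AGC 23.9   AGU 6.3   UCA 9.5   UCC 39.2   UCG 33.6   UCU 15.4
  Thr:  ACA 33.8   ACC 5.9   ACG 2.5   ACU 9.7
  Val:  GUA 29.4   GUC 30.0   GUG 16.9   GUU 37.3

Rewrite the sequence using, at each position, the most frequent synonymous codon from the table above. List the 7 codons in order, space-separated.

UCC GUU CAC CCC ACA UCC UGU

Codon 1 (Ser): best is UCC at 39.2.
Codon 2 (Val): best is GUU at 37.3.
Codon 3 (His): best is CAC at 43.7.
Codon 4 (Pro): best is CCC at 44.1.
Codon 5 (Thr): best is ACA at 33.8.
Codon 6 (Ser): best is UCC at 39.2.
Codon 7 (Cys): best is UGU at 36.8.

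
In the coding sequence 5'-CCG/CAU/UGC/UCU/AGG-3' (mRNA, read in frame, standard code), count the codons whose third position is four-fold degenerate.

Codon 1 CCG (Pro): third position 4-fold.
Codon 2 CAU (His): third position 2-fold.
Codon 3 UGC (Cys): third position 2-fold.
Codon 4 UCU (Ser): third position 4-fold.
Codon 5 AGG (Arg): third position 2-fold.
Four-fold degenerate third positions: 2.

2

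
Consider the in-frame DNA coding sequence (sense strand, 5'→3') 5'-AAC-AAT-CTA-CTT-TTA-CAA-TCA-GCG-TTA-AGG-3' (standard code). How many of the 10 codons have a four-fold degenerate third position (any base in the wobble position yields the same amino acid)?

4

Codon 1 AAC (Asn): third position 2-fold.
Codon 2 AAT (Asn): third position 2-fold.
Codon 3 CTA (Leu): third position 4-fold.
Codon 4 CTT (Leu): third position 4-fold.
Codon 5 TTA (Leu): third position 2-fold.
Codon 6 CAA (Gln): third position 2-fold.
Codon 7 TCA (Ser): third position 4-fold.
Codon 8 GCG (Ala): third position 4-fold.
Codon 9 TTA (Leu): third position 2-fold.
Codon 10 AGG (Arg): third position 2-fold.
Four-fold degenerate third positions: 4.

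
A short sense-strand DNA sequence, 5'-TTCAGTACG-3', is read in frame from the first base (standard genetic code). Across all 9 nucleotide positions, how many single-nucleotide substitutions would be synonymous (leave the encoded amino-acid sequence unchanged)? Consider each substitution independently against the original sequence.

Codon 1 (TTC, Phe): 1 synonymous substitution.
Codon 2 (AGT, Ser): 1 synonymous substitution.
Codon 3 (ACG, Thr): 3 synonymous substitutions.
Total: 1 + 1 + 3 = 5.

5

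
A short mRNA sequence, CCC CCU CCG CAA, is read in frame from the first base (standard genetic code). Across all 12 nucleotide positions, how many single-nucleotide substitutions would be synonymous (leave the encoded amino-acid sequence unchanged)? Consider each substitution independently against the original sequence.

10

Codon 1 (CCC, Pro): 3 synonymous substitutions.
Codon 2 (CCU, Pro): 3 synonymous substitutions.
Codon 3 (CCG, Pro): 3 synonymous substitutions.
Codon 4 (CAA, Gln): 1 synonymous substitution.
Total: 3 + 3 + 3 + 1 = 10.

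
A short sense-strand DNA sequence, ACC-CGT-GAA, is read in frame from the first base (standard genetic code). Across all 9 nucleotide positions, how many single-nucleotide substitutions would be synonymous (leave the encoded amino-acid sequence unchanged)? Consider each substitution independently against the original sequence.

7

Codon 1 (ACC, Thr): 3 synonymous substitutions.
Codon 2 (CGT, Arg): 3 synonymous substitutions.
Codon 3 (GAA, Glu): 1 synonymous substitution.
Total: 3 + 3 + 1 = 7.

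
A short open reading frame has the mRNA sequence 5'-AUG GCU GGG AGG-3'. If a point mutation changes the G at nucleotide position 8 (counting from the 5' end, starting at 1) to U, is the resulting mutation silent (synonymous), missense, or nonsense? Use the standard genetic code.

missense

Position 8 falls in codon 3: GGG → Gly.
After the substitution the codon is GUG → Val.
Gly ≠ Val, so this is a missense mutation.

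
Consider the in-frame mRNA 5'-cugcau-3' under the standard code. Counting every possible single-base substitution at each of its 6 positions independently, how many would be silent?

Codon 1 (CUG, Leu): 4 synonymous substitutions.
Codon 2 (CAU, His): 1 synonymous substitution.
Total: 4 + 1 = 5.

5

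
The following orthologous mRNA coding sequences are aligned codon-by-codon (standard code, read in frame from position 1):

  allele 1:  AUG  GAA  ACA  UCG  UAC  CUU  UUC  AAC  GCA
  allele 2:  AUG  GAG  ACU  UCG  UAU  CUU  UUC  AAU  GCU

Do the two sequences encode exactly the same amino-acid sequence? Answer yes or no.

Codon 1: AUG Met / AUG Met — identical.
Codon 2: GAA Glu / GAG Glu — synonymous.
Codon 3: ACA Thr / ACU Thr — synonymous.
Codon 4: UCG Ser / UCG Ser — identical.
Codon 5: UAC Tyr / UAU Tyr — synonymous.
Codon 6: CUU Leu / CUU Leu — identical.
Codon 7: UUC Phe / UUC Phe — identical.
Codon 8: AAC Asn / AAU Asn — synonymous.
Codon 9: GCA Ala / GCU Ala — synonymous.
Nonsynonymous differences: 0 → same protein.

yes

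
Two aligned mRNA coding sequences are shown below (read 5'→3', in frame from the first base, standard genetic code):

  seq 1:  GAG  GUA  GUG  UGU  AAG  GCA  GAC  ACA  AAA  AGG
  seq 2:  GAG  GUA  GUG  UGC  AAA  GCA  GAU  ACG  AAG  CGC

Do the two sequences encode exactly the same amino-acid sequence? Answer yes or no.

Codon 1: GAG Glu / GAG Glu — identical.
Codon 2: GUA Val / GUA Val — identical.
Codon 3: GUG Val / GUG Val — identical.
Codon 4: UGU Cys / UGC Cys — synonymous.
Codon 5: AAG Lys / AAA Lys — synonymous.
Codon 6: GCA Ala / GCA Ala — identical.
Codon 7: GAC Asp / GAU Asp — synonymous.
Codon 8: ACA Thr / ACG Thr — synonymous.
Codon 9: AAA Lys / AAG Lys — synonymous.
Codon 10: AGG Arg / CGC Arg — synonymous.
Nonsynonymous differences: 0 → same protein.

yes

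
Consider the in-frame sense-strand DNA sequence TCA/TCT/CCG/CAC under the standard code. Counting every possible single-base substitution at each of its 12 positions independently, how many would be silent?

10

Codon 1 (TCA, Ser): 3 synonymous substitutions.
Codon 2 (TCT, Ser): 3 synonymous substitutions.
Codon 3 (CCG, Pro): 3 synonymous substitutions.
Codon 4 (CAC, His): 1 synonymous substitution.
Total: 3 + 3 + 3 + 1 = 10.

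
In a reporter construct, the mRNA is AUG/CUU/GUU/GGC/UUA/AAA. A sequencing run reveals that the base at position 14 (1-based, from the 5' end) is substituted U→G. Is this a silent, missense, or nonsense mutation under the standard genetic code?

Position 14 falls in codon 5: UUA → Leu.
After the substitution the codon is UGA → Stop.
The new codon is a stop codon, so this is a nonsense mutation.

nonsense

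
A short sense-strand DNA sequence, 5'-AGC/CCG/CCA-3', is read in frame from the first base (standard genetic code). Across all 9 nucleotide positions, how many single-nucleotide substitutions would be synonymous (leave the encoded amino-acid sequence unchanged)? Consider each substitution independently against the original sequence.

7

Codon 1 (AGC, Ser): 1 synonymous substitution.
Codon 2 (CCG, Pro): 3 synonymous substitutions.
Codon 3 (CCA, Pro): 3 synonymous substitutions.
Total: 1 + 3 + 3 = 7.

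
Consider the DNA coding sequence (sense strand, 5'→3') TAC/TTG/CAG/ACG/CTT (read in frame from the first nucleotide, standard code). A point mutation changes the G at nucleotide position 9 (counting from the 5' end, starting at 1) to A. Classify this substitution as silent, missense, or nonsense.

Position 9 falls in codon 3: CAG → Gln.
After the substitution the codon is CAA → Gln.
Both encode Gln, so the change is synonymous.

silent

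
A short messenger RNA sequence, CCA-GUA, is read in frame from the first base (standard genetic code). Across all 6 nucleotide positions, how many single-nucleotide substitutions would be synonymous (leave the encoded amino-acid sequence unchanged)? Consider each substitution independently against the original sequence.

6

Codon 1 (CCA, Pro): 3 synonymous substitutions.
Codon 2 (GUA, Val): 3 synonymous substitutions.
Total: 3 + 3 = 6.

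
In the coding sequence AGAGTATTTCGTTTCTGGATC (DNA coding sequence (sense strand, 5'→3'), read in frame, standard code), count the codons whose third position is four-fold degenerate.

2

Codon 1 AGA (Arg): third position 2-fold.
Codon 2 GTA (Val): third position 4-fold.
Codon 3 TTT (Phe): third position 2-fold.
Codon 4 CGT (Arg): third position 4-fold.
Codon 5 TTC (Phe): third position 2-fold.
Codon 6 TGG (Trp): third position 1-fold.
Codon 7 ATC (Ile): third position 3-fold.
Four-fold degenerate third positions: 2.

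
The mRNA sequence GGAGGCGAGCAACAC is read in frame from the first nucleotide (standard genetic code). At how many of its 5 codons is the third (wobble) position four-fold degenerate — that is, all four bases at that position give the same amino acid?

2

Codon 1 GGA (Gly): third position 4-fold.
Codon 2 GGC (Gly): third position 4-fold.
Codon 3 GAG (Glu): third position 2-fold.
Codon 4 CAA (Gln): third position 2-fold.
Codon 5 CAC (His): third position 2-fold.
Four-fold degenerate third positions: 2.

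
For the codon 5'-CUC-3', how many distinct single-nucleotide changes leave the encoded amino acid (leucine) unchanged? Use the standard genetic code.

3

Position 1: none → 0 synonymous.
Position 2: none → 0 synonymous.
Position 3: CUU, CUA, CUG → 3 synonymous.
Total: 0 + 0 + 3 = 3.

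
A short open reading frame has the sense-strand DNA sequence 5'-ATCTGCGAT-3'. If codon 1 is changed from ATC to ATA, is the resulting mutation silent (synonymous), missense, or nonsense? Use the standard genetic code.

Position 3 falls in codon 1: ATC → Ile.
After the substitution the codon is ATA → Ile.
Both encode Ile, so the change is synonymous.

silent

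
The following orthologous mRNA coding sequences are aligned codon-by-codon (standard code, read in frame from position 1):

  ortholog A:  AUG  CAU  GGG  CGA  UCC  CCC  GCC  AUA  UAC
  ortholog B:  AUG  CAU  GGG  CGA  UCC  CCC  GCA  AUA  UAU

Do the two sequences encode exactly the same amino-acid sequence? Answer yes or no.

Codon 1: AUG Met / AUG Met — identical.
Codon 2: CAU His / CAU His — identical.
Codon 3: GGG Gly / GGG Gly — identical.
Codon 4: CGA Arg / CGA Arg — identical.
Codon 5: UCC Ser / UCC Ser — identical.
Codon 6: CCC Pro / CCC Pro — identical.
Codon 7: GCC Ala / GCA Ala — synonymous.
Codon 8: AUA Ile / AUA Ile — identical.
Codon 9: UAC Tyr / UAU Tyr — synonymous.
Nonsynonymous differences: 0 → same protein.

yes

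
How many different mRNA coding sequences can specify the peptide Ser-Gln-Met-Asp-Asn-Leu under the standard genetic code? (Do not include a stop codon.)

288

Ser: 6 codons.
Gln: 2 codons.
Met: 1 codon.
Asp: 2 codons.
Asn: 2 codons.
Leu: 6 codons.
6 × 2 × 1 × 2 × 2 × 6 = 288.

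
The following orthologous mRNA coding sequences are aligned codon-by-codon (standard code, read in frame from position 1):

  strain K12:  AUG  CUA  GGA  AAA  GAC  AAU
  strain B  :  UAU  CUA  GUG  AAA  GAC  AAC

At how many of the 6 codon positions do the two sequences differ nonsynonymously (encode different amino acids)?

Codon 1: AUG Met / UAU Tyr — nonsynonymous.
Codon 2: CUA Leu / CUA Leu — identical.
Codon 3: GGA Gly / GUG Val — nonsynonymous.
Codon 4: AAA Lys / AAA Lys — identical.
Codon 5: GAC Asp / GAC Asp — identical.
Codon 6: AAU Asn / AAC Asn — synonymous.
Nonsynonymous differences: 2.

2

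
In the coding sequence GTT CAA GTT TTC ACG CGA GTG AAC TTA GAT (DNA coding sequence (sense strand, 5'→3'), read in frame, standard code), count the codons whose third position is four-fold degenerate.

Codon 1 GTT (Val): third position 4-fold.
Codon 2 CAA (Gln): third position 2-fold.
Codon 3 GTT (Val): third position 4-fold.
Codon 4 TTC (Phe): third position 2-fold.
Codon 5 ACG (Thr): third position 4-fold.
Codon 6 CGA (Arg): third position 4-fold.
Codon 7 GTG (Val): third position 4-fold.
Codon 8 AAC (Asn): third position 2-fold.
Codon 9 TTA (Leu): third position 2-fold.
Codon 10 GAT (Asp): third position 2-fold.
Four-fold degenerate third positions: 5.

5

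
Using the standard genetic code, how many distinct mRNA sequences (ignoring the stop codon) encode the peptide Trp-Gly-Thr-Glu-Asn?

Trp: 1 codon.
Gly: 4 codons.
Thr: 4 codons.
Glu: 2 codons.
Asn: 2 codons.
1 × 4 × 4 × 2 × 2 = 64.

64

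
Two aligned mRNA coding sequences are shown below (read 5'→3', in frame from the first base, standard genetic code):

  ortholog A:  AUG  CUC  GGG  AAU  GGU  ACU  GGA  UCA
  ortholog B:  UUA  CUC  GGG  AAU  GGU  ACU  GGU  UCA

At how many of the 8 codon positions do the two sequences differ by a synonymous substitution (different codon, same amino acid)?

Codon 1: AUG Met / UUA Leu — nonsynonymous.
Codon 2: CUC Leu / CUC Leu — identical.
Codon 3: GGG Gly / GGG Gly — identical.
Codon 4: AAU Asn / AAU Asn — identical.
Codon 5: GGU Gly / GGU Gly — identical.
Codon 6: ACU Thr / ACU Thr — identical.
Codon 7: GGA Gly / GGU Gly — synonymous.
Codon 8: UCA Ser / UCA Ser — identical.
Synonymous differences: 1.

1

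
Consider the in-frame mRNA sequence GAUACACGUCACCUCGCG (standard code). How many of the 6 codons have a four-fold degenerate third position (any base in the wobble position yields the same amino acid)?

Codon 1 GAU (Asp): third position 2-fold.
Codon 2 ACA (Thr): third position 4-fold.
Codon 3 CGU (Arg): third position 4-fold.
Codon 4 CAC (His): third position 2-fold.
Codon 5 CUC (Leu): third position 4-fold.
Codon 6 GCG (Ala): third position 4-fold.
Four-fold degenerate third positions: 4.

4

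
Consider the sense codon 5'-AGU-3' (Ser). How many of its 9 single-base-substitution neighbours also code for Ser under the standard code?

1

Position 1: none → 0 synonymous.
Position 2: none → 0 synonymous.
Position 3: AGC → 1 synonymous.
Total: 0 + 0 + 1 = 1.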